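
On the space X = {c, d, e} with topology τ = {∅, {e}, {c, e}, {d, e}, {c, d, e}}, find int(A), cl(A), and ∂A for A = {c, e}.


int(A) = {c, e}, cl(A) = {c, d, e}, ∂A = {d}.

Closed sets in (X, τ) are complements of opens:
  closed(X, τ) = {∅, {c}, {d}, {c, d}, {c, d, e}}.
int(A) = ⋃ {U ∈ τ : U ⊆ A}. Opens contained in A: ∅, {e}, {c, e}.
Taking the union of these: int(A) = {c, e}.
cl(A) = ⋂ {C closed : A ⊆ C}. Closed sets containing A: {c, d, e}.
Intersecting these: cl(A) = {c, d, e}.
∂A = cl(A) ∖ int(A) = {c, d, e} ∖ {c, e} = {d}.


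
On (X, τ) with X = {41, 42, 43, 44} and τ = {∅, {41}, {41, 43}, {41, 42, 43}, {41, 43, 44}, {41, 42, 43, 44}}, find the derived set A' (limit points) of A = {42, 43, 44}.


A' = {42, 44}

For each x ∈ X, list the open sets U ∈ τ with x ∈ U, then check whether U ∩ (A ∖ {x}) ≠ ∅ for every such U.
  x = 41: open {41} ∋ x has {41} ∩ (A ∖ {41}) = ∅, so x is NOT a limit point.
  x = 42: opens ∋ x are {41, 42, 43}, {41, 42, 43, 44}; each meets A ∖ {42}, so x IS a limit point.
  x = 43: open {41, 43} ∋ x has {41, 43} ∩ (A ∖ {43}) = ∅, so x is NOT a limit point.
  x = 44: opens ∋ x are {41, 43, 44}, {41, 42, 43, 44}; each meets A ∖ {44}, so x IS a limit point.
Collecting: A' = {42, 44}.


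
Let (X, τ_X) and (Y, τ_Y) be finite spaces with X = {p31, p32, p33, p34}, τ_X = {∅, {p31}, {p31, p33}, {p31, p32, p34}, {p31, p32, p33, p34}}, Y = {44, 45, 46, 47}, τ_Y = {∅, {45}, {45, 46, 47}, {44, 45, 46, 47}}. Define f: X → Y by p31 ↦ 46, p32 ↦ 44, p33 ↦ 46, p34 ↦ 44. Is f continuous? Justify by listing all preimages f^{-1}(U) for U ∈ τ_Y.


f IS continuous.

Compute f^{-1}(U) for each U ∈ τ_Y:
  U = ∅: f^{-1}(U) = ∅ ∈ τ_X ✓.
  U = {45}: f^{-1}(U) = ∅ ∈ τ_X ✓.
  U = {45, 46, 47}: f^{-1}(U) = {p31, p33} ∈ τ_X ✓.
  U = {44, 45, 46, 47}: f^{-1}(U) = {p31, p32, p33, p34} ∈ τ_X ✓.
Every preimage lies in τ_X, so f IS continuous.


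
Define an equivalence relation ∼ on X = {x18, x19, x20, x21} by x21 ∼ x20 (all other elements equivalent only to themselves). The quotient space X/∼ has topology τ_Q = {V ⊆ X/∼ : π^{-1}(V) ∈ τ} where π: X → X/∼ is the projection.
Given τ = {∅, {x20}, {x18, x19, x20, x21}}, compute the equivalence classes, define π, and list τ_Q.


X/∼ = {[x18], [x19], [x20=x21]}; |τ_Q| = 2.

Equivalence classes: [x18], [x19], [x20=x21].
Quotient map π: X → X/∼ sends x18 ↦ [x18], x19 ↦ [x19], x20 ↦ [x20=x21], x21 ↦ [x20=x21].
For each subset V ⊆ X/∼, compute π^{-1}(V) ⊆ X and check whether π^{-1}(V) ∈ τ. V is open in τ_Q iff π^{-1}(V) ∈ τ.
  V = {}: π^{-1}(V) = ∅ ∈ τ ✓.
  V = {[x18]}: π^{-1}(V) = {x18} ∉ τ ✗.
  V = {[x19]}: π^{-1}(V) = {x19} ∉ τ ✗.
  V = {[x18], [x19]}: π^{-1}(V) = {x18, x19} ∉ τ ✗.
  V = {[x20=x21]}: π^{-1}(V) = {x20, x21} ∉ τ ✗.
  V = {[x18], [x20=x21]}: π^{-1}(V) = {x18, x20, x21} ∉ τ ✗.
  V = {[x19], [x20=x21]}: π^{-1}(V) = {x19, x20, x21} ∉ τ ✗.
  V = {[x18], [x19], [x20=x21]}: π^{-1}(V) = {x18, x19, x20, x21} ∈ τ ✓.
Open sets in the quotient: τ_Q = {{}, {[x18], [x19], [x20=x21]}} (2 elements).


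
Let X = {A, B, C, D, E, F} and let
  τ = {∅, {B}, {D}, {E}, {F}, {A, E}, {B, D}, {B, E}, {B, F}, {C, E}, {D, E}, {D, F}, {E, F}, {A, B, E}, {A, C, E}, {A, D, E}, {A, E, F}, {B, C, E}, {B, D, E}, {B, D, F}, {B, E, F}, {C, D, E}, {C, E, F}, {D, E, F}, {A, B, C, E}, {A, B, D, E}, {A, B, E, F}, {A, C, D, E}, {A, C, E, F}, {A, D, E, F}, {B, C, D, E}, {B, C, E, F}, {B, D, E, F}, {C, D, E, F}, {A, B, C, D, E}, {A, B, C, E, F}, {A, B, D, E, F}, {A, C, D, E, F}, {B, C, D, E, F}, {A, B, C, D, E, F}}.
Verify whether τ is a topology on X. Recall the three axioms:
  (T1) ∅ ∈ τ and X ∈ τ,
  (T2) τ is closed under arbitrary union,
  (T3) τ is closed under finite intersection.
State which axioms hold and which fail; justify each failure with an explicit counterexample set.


τ IS a topology on X.

Axiom (T1): ∅ ∈ τ? Yes; X ∈ τ? Yes.
Axiom (T2/T3): check pairwise unions and intersections of members of τ.
All pairwise intersections and unions checked — each lies in τ. Therefore τ satisfies (T1), (T2), (T3): it IS a topology on X.


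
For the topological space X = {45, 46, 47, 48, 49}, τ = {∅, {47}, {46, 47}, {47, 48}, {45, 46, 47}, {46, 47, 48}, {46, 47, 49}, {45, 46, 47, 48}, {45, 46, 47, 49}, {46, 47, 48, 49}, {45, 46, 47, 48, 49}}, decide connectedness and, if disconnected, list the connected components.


(X, τ) is connected.

Find clopen sets (U ∈ τ with X ∖ U ∈ τ):
  U = ∅, X ∖ U = {45, 46, 47, 48, 49} — both open, so U is clopen.
  U = {45, 46, 47, 48, 49}, X ∖ U = ∅ — both open, so U is clopen.
Only trivial clopens (∅ and X) exist, so (X, τ) is connected.
Compute connected components by grouping points that agree on all clopens:
  component: {45, 46, 47, 48, 49}


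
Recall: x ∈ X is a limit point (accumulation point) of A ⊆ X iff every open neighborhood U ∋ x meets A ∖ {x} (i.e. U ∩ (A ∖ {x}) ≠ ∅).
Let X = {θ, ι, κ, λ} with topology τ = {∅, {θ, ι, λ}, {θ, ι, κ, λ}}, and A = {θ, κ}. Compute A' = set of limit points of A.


A' = {ι, κ, λ}

For each x ∈ X, list the open sets U ∈ τ with x ∈ U, then check whether U ∩ (A ∖ {x}) ≠ ∅ for every such U.
  x = θ: open {θ, ι, λ} ∋ x has {θ, ι, λ} ∩ (A ∖ {θ}) = ∅, so x is NOT a limit point.
  x = ι: opens ∋ x are {θ, ι, λ}, {θ, ι, κ, λ}; each meets A ∖ {ι}, so x IS a limit point.
  x = κ: opens ∋ x are {θ, ι, κ, λ}; each meets A ∖ {κ}, so x IS a limit point.
  x = λ: opens ∋ x are {θ, ι, λ}, {θ, ι, κ, λ}; each meets A ∖ {λ}, so x IS a limit point.
Collecting: A' = {ι, κ, λ}.


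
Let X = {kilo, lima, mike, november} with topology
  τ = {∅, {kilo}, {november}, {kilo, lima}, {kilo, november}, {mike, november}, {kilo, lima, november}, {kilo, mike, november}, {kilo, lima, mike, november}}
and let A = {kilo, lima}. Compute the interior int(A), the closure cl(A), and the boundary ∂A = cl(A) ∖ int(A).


int(A) = {kilo, lima}, cl(A) = {kilo, lima}, ∂A = ∅.

Closed sets in (X, τ) are complements of opens:
  closed(X, τ) = {∅, {lima}, {mike}, {kilo, lima}, {lima, mike}, {mike, november}, {kilo, lima, mike}, {lima, mike, november}, {kilo, lima, mike, november}}.
int(A) = ⋃ {U ∈ τ : U ⊆ A}. Opens contained in A: ∅, {kilo}, {kilo, lima}.
Taking the union of these: int(A) = {kilo, lima}.
cl(A) = ⋂ {C closed : A ⊆ C}. Closed sets containing A: {kilo, lima}, {kilo, lima, mike}, {kilo, lima, mike, november}.
Intersecting these: cl(A) = {kilo, lima}.
∂A = cl(A) ∖ int(A) = {kilo, lima} ∖ {kilo, lima} = ∅.


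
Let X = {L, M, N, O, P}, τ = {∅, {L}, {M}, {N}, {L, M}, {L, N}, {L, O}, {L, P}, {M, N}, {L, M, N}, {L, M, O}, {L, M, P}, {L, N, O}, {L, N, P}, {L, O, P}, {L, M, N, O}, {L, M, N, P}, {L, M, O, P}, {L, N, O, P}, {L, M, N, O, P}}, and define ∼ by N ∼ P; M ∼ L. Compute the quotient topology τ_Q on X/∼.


X/∼ = {[L=M], [N=P], [O]}; |τ_Q| = 5.

Equivalence classes: [L=M], [N=P], [O].
Quotient map π: X → X/∼ sends L ↦ [L=M], M ↦ [L=M], N ↦ [N=P], O ↦ [O], P ↦ [N=P].
For each subset V ⊆ X/∼, compute π^{-1}(V) ⊆ X and check whether π^{-1}(V) ∈ τ. V is open in τ_Q iff π^{-1}(V) ∈ τ.
  V = {}: π^{-1}(V) = ∅ ∈ τ ✓.
  V = {[L=M]}: π^{-1}(V) = {L, M} ∈ τ ✓.
  V = {[N=P]}: π^{-1}(V) = {N, P} ∉ τ ✗.
  V = {[L=M], [N=P]}: π^{-1}(V) = {L, M, N, P} ∈ τ ✓.
  V = {[O]}: π^{-1}(V) = {O} ∉ τ ✗.
  V = {[L=M], [O]}: π^{-1}(V) = {L, M, O} ∈ τ ✓.
  V = {[N=P], [O]}: π^{-1}(V) = {N, O, P} ∉ τ ✗.
  V = {[L=M], [N=P], [O]}: π^{-1}(V) = {L, M, N, O, P} ∈ τ ✓.
Open sets in the quotient: τ_Q = {{}, {[L=M]}, {[L=M], [N=P]}, {[L=M], [O]}, {[L=M], [N=P], [O]}} (5 elements).


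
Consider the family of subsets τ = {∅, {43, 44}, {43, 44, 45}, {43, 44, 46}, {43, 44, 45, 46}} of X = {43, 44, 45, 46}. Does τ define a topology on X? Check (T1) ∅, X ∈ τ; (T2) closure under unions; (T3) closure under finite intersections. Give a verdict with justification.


τ IS a topology on X.

Axiom (T1): ∅ ∈ τ? Yes; X ∈ τ? Yes.
Axiom (T2/T3): check pairwise unions and intersections of members of τ.
All pairwise intersections and unions checked — each lies in τ. Therefore τ satisfies (T1), (T2), (T3): it IS a topology on X.


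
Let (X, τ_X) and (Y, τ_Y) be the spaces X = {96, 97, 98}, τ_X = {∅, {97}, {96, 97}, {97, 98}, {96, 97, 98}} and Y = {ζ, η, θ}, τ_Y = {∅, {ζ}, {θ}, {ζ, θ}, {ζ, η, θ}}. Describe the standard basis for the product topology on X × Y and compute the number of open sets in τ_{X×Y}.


Basis B = {∅ × ∅, {97} × {ζ}, {97} × {θ}, {96, 97} × {ζ}, {96, 97} × {θ}, {97} × {ζ, θ}, {97, 98} × {ζ}, {97, 98} × {θ}, {96, 97, 98} × {ζ}, {96, 97, 98} × {θ}, {97} × {ζ, η, θ}, {96, 97} × {ζ, θ}, {97, 98} × {ζ, θ}, {96, 97} × {ζ, η, θ}, {96, 97, 98} × {ζ, θ}, {97, 98} × {ζ, η, θ}, {96, 97, 98} × {ζ, η, θ}}; |τ_{X×Y}| = 50.

Enumerate products U × V with U ∈ τ_X, V ∈ τ_Y (deduplicated):
  ∅ × ∅ = {} (∅)
  {97} × {ζ} = {(97,ζ)}
  {97} × {θ} = {(97,θ)}
  {96, 97} × {ζ} = {(96,ζ), (97,ζ)}
  {96, 97} × {θ} = {(96,θ), (97,θ)}
  {97} × {ζ, θ} = {(97,ζ), (97,θ)}
  {97, 98} × {ζ} = {(97,ζ), (98,ζ)}
  {97, 98} × {θ} = {(97,θ), (98,θ)}
  {96, 97, 98} × {ζ} = {(96,ζ), (97,ζ), (98,ζ)}
  {96, 97, 98} × {θ} = {(96,θ), (97,θ), (98,θ)}
  {97} × {ζ, η, θ} = {(97,ζ), (97,η), (97,θ)}
  {96, 97} × {ζ, θ} = {(96,ζ), (96,θ), (97,ζ), (97,θ)}
  {97, 98} × {ζ, θ} = {(97,ζ), (97,θ), (98,ζ), (98,θ)}
  {96, 97} × {ζ, η, θ} = {(96,ζ), (96,η), (96,θ), (97,ζ), (97,η), (97,θ)}
  {96, 97, 98} × {ζ, θ} = {(96,ζ), (96,θ), (97,ζ), (97,θ), (98,ζ), (98,θ)}
  {97, 98} × {ζ, η, θ} = {(97,ζ), (97,η), (97,θ), (98,ζ), (98,η), (98,θ)}
  {96, 97, 98} × {ζ, η, θ} = {(96,ζ), (96,η), (96,θ), (97,ζ), (97,η), (97,θ), (98,ζ), (98,η), (98,θ)}
These 17 distinct sets form the basis B.
Close under arbitrary unions to get τ_{X×Y}; counting gives |τ_{X×Y}| = 50.


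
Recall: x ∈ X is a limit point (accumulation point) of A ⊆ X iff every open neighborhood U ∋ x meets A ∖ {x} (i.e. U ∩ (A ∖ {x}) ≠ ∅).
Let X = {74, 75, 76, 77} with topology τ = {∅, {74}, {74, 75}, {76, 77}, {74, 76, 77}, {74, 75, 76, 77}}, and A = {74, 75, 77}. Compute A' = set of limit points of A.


A' = {75, 76}

For each x ∈ X, list the open sets U ∈ τ with x ∈ U, then check whether U ∩ (A ∖ {x}) ≠ ∅ for every such U.
  x = 74: open {74} ∋ x has {74} ∩ (A ∖ {74}) = ∅, so x is NOT a limit point.
  x = 75: opens ∋ x are {74, 75}, {74, 75, 76, 77}; each meets A ∖ {75}, so x IS a limit point.
  x = 76: opens ∋ x are {76, 77}, {74, 76, 77}, {74, 75, 76, 77}; each meets A ∖ {76}, so x IS a limit point.
  x = 77: open {76, 77} ∋ x has {76, 77} ∩ (A ∖ {77}) = ∅, so x is NOT a limit point.
Collecting: A' = {75, 76}.


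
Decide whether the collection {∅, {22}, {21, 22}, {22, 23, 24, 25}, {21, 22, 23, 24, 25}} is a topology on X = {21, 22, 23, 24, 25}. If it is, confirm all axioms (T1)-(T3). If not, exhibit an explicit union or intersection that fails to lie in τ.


τ IS a topology on X.

Axiom (T1): ∅ ∈ τ? Yes; X ∈ τ? Yes.
Axiom (T2/T3): check pairwise unions and intersections of members of τ.
All pairwise intersections and unions checked — each lies in τ. Therefore τ satisfies (T1), (T2), (T3): it IS a topology on X.


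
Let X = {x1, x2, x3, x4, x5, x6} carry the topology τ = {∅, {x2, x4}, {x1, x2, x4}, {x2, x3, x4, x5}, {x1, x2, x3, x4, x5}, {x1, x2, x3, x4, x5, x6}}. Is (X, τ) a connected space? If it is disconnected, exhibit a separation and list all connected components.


(X, τ) is connected.

Find clopen sets (U ∈ τ with X ∖ U ∈ τ):
  U = ∅, X ∖ U = {x1, x2, x3, x4, x5, x6} — both open, so U is clopen.
  U = {x1, x2, x3, x4, x5, x6}, X ∖ U = ∅ — both open, so U is clopen.
Only trivial clopens (∅ and X) exist, so (X, τ) is connected.
Compute connected components by grouping points that agree on all clopens:
  component: {x1, x2, x3, x4, x5, x6}


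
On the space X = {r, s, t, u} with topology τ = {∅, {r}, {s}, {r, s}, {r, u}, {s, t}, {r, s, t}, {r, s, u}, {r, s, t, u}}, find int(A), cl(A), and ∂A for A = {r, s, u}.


int(A) = {r, s, u}, cl(A) = {r, s, t, u}, ∂A = {t}.

Closed sets in (X, τ) are complements of opens:
  closed(X, τ) = {∅, {t}, {u}, {r, u}, {s, t}, {t, u}, {r, t, u}, {s, t, u}, {r, s, t, u}}.
int(A) = ⋃ {U ∈ τ : U ⊆ A}. Opens contained in A: ∅, {r}, {s}, {r, s}, {r, u}, {r, s, u}.
Taking the union of these: int(A) = {r, s, u}.
cl(A) = ⋂ {C closed : A ⊆ C}. Closed sets containing A: {r, s, t, u}.
Intersecting these: cl(A) = {r, s, t, u}.
∂A = cl(A) ∖ int(A) = {r, s, t, u} ∖ {r, s, u} = {t}.


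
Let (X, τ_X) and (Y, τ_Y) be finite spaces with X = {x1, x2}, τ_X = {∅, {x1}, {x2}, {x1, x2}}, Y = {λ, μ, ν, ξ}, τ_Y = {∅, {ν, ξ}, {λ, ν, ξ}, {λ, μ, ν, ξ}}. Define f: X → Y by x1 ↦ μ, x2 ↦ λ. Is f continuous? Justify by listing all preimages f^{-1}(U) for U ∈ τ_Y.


f IS continuous.

Compute f^{-1}(U) for each U ∈ τ_Y:
  U = ∅: f^{-1}(U) = ∅ ∈ τ_X ✓.
  U = {ν, ξ}: f^{-1}(U) = ∅ ∈ τ_X ✓.
  U = {λ, ν, ξ}: f^{-1}(U) = {x2} ∈ τ_X ✓.
  U = {λ, μ, ν, ξ}: f^{-1}(U) = {x1, x2} ∈ τ_X ✓.
Every preimage lies in τ_X, so f IS continuous.


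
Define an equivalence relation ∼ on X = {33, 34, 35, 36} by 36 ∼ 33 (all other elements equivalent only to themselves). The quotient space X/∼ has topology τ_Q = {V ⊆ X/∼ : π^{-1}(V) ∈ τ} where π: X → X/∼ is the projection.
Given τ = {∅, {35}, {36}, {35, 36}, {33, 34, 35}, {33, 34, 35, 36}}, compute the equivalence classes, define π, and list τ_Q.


X/∼ = {[33=36], [34], [35]}; |τ_Q| = 3.

Equivalence classes: [33=36], [34], [35].
Quotient map π: X → X/∼ sends 33 ↦ [33=36], 34 ↦ [34], 35 ↦ [35], 36 ↦ [33=36].
For each subset V ⊆ X/∼, compute π^{-1}(V) ⊆ X and check whether π^{-1}(V) ∈ τ. V is open in τ_Q iff π^{-1}(V) ∈ τ.
  V = {}: π^{-1}(V) = ∅ ∈ τ ✓.
  V = {[33=36]}: π^{-1}(V) = {33, 36} ∉ τ ✗.
  V = {[34]}: π^{-1}(V) = {34} ∉ τ ✗.
  V = {[33=36], [34]}: π^{-1}(V) = {33, 34, 36} ∉ τ ✗.
  V = {[35]}: π^{-1}(V) = {35} ∈ τ ✓.
  V = {[33=36], [35]}: π^{-1}(V) = {33, 35, 36} ∉ τ ✗.
  V = {[34], [35]}: π^{-1}(V) = {34, 35} ∉ τ ✗.
  V = {[33=36], [34], [35]}: π^{-1}(V) = {33, 34, 35, 36} ∈ τ ✓.
Open sets in the quotient: τ_Q = {{}, {[35]}, {[33=36], [34], [35]}} (3 elements).


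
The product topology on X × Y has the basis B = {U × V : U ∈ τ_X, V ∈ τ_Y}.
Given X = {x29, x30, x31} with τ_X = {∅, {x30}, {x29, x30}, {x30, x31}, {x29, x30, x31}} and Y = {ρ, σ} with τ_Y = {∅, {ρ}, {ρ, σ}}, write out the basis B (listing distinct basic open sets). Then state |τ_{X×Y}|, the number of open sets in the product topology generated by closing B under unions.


Basis B = {∅ × ∅, {x30} × {ρ}, {x29, x30} × {ρ}, {x30} × {ρ, σ}, {x30, x31} × {ρ}, {x29, x30, x31} × {ρ}, {x29, x30} × {ρ, σ}, {x30, x31} × {ρ, σ}, {x29, x30, x31} × {ρ, σ}}; |τ_{X×Y}| = 14.

Enumerate products U × V with U ∈ τ_X, V ∈ τ_Y (deduplicated):
  ∅ × ∅ = {} (∅)
  {x30} × {ρ} = {(x30,ρ)}
  {x29, x30} × {ρ} = {(x29,ρ), (x30,ρ)}
  {x30} × {ρ, σ} = {(x30,ρ), (x30,σ)}
  {x30, x31} × {ρ} = {(x30,ρ), (x31,ρ)}
  {x29, x30, x31} × {ρ} = {(x29,ρ), (x30,ρ), (x31,ρ)}
  {x29, x30} × {ρ, σ} = {(x29,ρ), (x29,σ), (x30,ρ), (x30,σ)}
  {x30, x31} × {ρ, σ} = {(x30,ρ), (x30,σ), (x31,ρ), (x31,σ)}
  {x29, x30, x31} × {ρ, σ} = {(x29,ρ), (x29,σ), (x30,ρ), (x30,σ), (x31,ρ), (x31,σ)}
These 9 distinct sets form the basis B.
Close under arbitrary unions to get τ_{X×Y}; counting gives |τ_{X×Y}| = 14.


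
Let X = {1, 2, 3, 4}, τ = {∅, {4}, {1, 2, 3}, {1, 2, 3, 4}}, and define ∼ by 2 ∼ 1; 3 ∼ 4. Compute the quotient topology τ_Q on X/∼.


X/∼ = {[1=2], [3=4]}; |τ_Q| = 2.

Equivalence classes: [1=2], [3=4].
Quotient map π: X → X/∼ sends 1 ↦ [1=2], 2 ↦ [1=2], 3 ↦ [3=4], 4 ↦ [3=4].
For each subset V ⊆ X/∼, compute π^{-1}(V) ⊆ X and check whether π^{-1}(V) ∈ τ. V is open in τ_Q iff π^{-1}(V) ∈ τ.
  V = {}: π^{-1}(V) = ∅ ∈ τ ✓.
  V = {[1=2]}: π^{-1}(V) = {1, 2} ∉ τ ✗.
  V = {[3=4]}: π^{-1}(V) = {3, 4} ∉ τ ✗.
  V = {[1=2], [3=4]}: π^{-1}(V) = {1, 2, 3, 4} ∈ τ ✓.
Open sets in the quotient: τ_Q = {{}, {[1=2], [3=4]}} (2 elements).


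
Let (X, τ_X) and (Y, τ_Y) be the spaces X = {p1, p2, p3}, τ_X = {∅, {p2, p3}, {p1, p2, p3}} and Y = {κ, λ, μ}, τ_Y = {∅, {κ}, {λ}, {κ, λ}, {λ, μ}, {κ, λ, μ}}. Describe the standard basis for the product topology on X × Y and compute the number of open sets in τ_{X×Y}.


Basis B = {∅ × ∅, {p2, p3} × {κ}, {p2, p3} × {λ}, {p1, p2, p3} × {κ}, {p1, p2, p3} × {λ}, {p2, p3} × {κ, λ}, {p2, p3} × {λ, μ}, {p1, p2, p3} × {κ, λ}, {p1, p2, p3} × {λ, μ}, {p2, p3} × {κ, λ, μ}, {p1, p2, p3} × {κ, λ, μ}}; |τ_{X×Y}| = 18.

Enumerate products U × V with U ∈ τ_X, V ∈ τ_Y (deduplicated):
  ∅ × ∅ = {} (∅)
  {p2, p3} × {κ} = {(p2,κ), (p3,κ)}
  {p2, p3} × {λ} = {(p2,λ), (p3,λ)}
  {p1, p2, p3} × {κ} = {(p1,κ), (p2,κ), (p3,κ)}
  {p1, p2, p3} × {λ} = {(p1,λ), (p2,λ), (p3,λ)}
  {p2, p3} × {κ, λ} = {(p2,κ), (p2,λ), (p3,κ), (p3,λ)}
  {p2, p3} × {λ, μ} = {(p2,λ), (p2,μ), (p3,λ), (p3,μ)}
  {p1, p2, p3} × {κ, λ} = {(p1,κ), (p1,λ), (p2,κ), (p2,λ), (p3,κ), (p3,λ)}
  {p1, p2, p3} × {λ, μ} = {(p1,λ), (p1,μ), (p2,λ), (p2,μ), (p3,λ), (p3,μ)}
  {p2, p3} × {κ, λ, μ} = {(p2,κ), (p2,λ), (p2,μ), (p3,κ), (p3,λ), (p3,μ)}
  {p1, p2, p3} × {κ, λ, μ} = {(p1,κ), (p1,λ), (p1,μ), (p2,κ), (p2,λ), (p2,μ), (p3,κ), (p3,λ), (p3,μ)}
These 11 distinct sets form the basis B.
Close under arbitrary unions to get τ_{X×Y}; counting gives |τ_{X×Y}| = 18.


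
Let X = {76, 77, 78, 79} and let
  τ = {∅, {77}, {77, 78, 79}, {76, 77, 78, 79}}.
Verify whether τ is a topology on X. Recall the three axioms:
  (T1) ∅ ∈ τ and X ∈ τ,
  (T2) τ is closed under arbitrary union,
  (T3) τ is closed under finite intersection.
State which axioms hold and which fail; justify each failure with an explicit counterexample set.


τ IS a topology on X.

Axiom (T1): ∅ ∈ τ? Yes; X ∈ τ? Yes.
Axiom (T2/T3): check pairwise unions and intersections of members of τ.
All pairwise intersections and unions checked — each lies in τ. Therefore τ satisfies (T1), (T2), (T3): it IS a topology on X.


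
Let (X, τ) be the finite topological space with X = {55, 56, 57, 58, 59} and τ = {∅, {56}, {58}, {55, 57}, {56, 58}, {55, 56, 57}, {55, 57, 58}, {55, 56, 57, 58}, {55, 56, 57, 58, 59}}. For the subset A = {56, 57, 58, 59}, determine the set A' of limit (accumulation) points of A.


A' = {55, 59}

For each x ∈ X, list the open sets U ∈ τ with x ∈ U, then check whether U ∩ (A ∖ {x}) ≠ ∅ for every such U.
  x = 55: opens ∋ x are {55, 57}, {55, 56, 57}, {55, 57, 58}, {55, 56, 57, 58}, {55, 56, 57, 58, 59}; each meets A ∖ {55}, so x IS a limit point.
  x = 56: open {56} ∋ x has {56} ∩ (A ∖ {56}) = ∅, so x is NOT a limit point.
  x = 57: open {55, 57} ∋ x has {55, 57} ∩ (A ∖ {57}) = ∅, so x is NOT a limit point.
  x = 58: open {58} ∋ x has {58} ∩ (A ∖ {58}) = ∅, so x is NOT a limit point.
  x = 59: opens ∋ x are {55, 56, 57, 58, 59}; each meets A ∖ {59}, so x IS a limit point.
Collecting: A' = {55, 59}.


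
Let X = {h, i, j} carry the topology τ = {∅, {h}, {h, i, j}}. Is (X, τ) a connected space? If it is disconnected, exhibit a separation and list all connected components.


(X, τ) is connected.

Find clopen sets (U ∈ τ with X ∖ U ∈ τ):
  U = ∅, X ∖ U = {h, i, j} — both open, so U is clopen.
  U = {h, i, j}, X ∖ U = ∅ — both open, so U is clopen.
Only trivial clopens (∅ and X) exist, so (X, τ) is connected.
Compute connected components by grouping points that agree on all clopens:
  component: {h, i, j}


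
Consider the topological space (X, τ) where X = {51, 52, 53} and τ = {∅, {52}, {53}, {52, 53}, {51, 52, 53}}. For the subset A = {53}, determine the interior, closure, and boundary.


int(A) = {53}, cl(A) = {51, 53}, ∂A = {51}.

Closed sets in (X, τ) are complements of opens:
  closed(X, τ) = {∅, {51}, {51, 52}, {51, 53}, {51, 52, 53}}.
int(A) = ⋃ {U ∈ τ : U ⊆ A}. Opens contained in A: ∅, {53}.
Taking the union of these: int(A) = {53}.
cl(A) = ⋂ {C closed : A ⊆ C}. Closed sets containing A: {51, 53}, {51, 52, 53}.
Intersecting these: cl(A) = {51, 53}.
∂A = cl(A) ∖ int(A) = {51, 53} ∖ {53} = {51}.


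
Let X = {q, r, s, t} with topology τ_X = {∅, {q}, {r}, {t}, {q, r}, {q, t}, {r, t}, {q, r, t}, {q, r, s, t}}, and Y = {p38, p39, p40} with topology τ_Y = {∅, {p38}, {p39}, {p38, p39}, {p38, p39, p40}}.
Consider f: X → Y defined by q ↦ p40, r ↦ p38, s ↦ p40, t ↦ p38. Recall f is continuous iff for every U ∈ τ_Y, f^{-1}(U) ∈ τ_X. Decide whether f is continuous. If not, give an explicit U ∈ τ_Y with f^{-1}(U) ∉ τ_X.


f IS continuous.

Compute f^{-1}(U) for each U ∈ τ_Y:
  U = ∅: f^{-1}(U) = ∅ ∈ τ_X ✓.
  U = {p38}: f^{-1}(U) = {r, t} ∈ τ_X ✓.
  U = {p39}: f^{-1}(U) = ∅ ∈ τ_X ✓.
  U = {p38, p39}: f^{-1}(U) = {r, t} ∈ τ_X ✓.
  U = {p38, p39, p40}: f^{-1}(U) = {q, r, s, t} ∈ τ_X ✓.
Every preimage lies in τ_X, so f IS continuous.


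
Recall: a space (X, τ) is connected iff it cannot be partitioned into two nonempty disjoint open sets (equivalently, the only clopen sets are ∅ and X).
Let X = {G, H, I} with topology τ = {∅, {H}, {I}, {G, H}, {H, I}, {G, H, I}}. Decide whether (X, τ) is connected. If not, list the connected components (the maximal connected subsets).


(X, τ) is disconnected; components = [{I}, {G, H}].

Find clopen sets (U ∈ τ with X ∖ U ∈ τ):
  U = ∅, X ∖ U = {G, H, I} — both open, so U is clopen.
  U = {I}, X ∖ U = {G, H} — both open, so U is clopen.
  U = {G, H}, X ∖ U = {I} — both open, so U is clopen.
  U = {G, H, I}, X ∖ U = ∅ — both open, so U is clopen.
Nontrivial clopen(s) exist: e.g. {G, H}. So (X, τ) is disconnected.
Compute connected components by grouping points that agree on all clopens:
  component: {I}
  component: {G, H}


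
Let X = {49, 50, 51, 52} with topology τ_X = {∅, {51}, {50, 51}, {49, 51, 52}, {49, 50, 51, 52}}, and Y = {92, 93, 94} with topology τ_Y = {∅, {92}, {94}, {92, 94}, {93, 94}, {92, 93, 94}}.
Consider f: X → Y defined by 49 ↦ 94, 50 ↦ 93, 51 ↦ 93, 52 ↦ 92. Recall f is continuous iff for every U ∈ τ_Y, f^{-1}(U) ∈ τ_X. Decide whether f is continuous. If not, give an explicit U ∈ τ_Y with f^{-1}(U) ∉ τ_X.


f is NOT continuous.

Compute f^{-1}(U) for each U ∈ τ_Y:
  U = ∅: f^{-1}(U) = ∅ ∈ τ_X ✓.
  U = {92}: f^{-1}(U) = {52} ∉ τ_X ✗.
  U = {94}: f^{-1}(U) = {49} ∉ τ_X ✗.
  U = {92, 94}: f^{-1}(U) = {49, 52} ∉ τ_X ✗.
  U = {93, 94}: f^{-1}(U) = {49, 50, 51} ∉ τ_X ✗.
  U = {92, 93, 94}: f^{-1}(U) = {49, 50, 51, 52} ∈ τ_X ✓.
Found U = {92} with f^{-1}(U) = {52} not in τ_X. Therefore f is NOT continuous.


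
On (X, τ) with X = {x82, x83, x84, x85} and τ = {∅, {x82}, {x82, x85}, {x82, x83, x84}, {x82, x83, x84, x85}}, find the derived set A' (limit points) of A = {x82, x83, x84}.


A' = {x83, x84, x85}

For each x ∈ X, list the open sets U ∈ τ with x ∈ U, then check whether U ∩ (A ∖ {x}) ≠ ∅ for every such U.
  x = x82: open {x82} ∋ x has {x82} ∩ (A ∖ {x82}) = ∅, so x is NOT a limit point.
  x = x83: opens ∋ x are {x82, x83, x84}, {x82, x83, x84, x85}; each meets A ∖ {x83}, so x IS a limit point.
  x = x84: opens ∋ x are {x82, x83, x84}, {x82, x83, x84, x85}; each meets A ∖ {x84}, so x IS a limit point.
  x = x85: opens ∋ x are {x82, x85}, {x82, x83, x84, x85}; each meets A ∖ {x85}, so x IS a limit point.
Collecting: A' = {x83, x84, x85}.


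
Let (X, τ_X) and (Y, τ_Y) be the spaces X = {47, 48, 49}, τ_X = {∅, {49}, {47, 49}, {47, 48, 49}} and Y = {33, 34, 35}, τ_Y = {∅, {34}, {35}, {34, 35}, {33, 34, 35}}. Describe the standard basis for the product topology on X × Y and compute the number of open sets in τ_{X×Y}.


Basis B = {∅ × ∅, {49} × {34}, {49} × {35}, {47, 49} × {34}, {47, 49} × {35}, {49} × {34, 35}, {47, 48, 49} × {34}, {47, 48, 49} × {35}, {49} × {33, 34, 35}, {47, 49} × {34, 35}, {47, 49} × {33, 34, 35}, {47, 48, 49} × {34, 35}, {47, 48, 49} × {33, 34, 35}}; |τ_{X×Y}| = 30.

Enumerate products U × V with U ∈ τ_X, V ∈ τ_Y (deduplicated):
  ∅ × ∅ = {} (∅)
  {49} × {34} = {(49,34)}
  {49} × {35} = {(49,35)}
  {47, 49} × {34} = {(47,34), (49,34)}
  {47, 49} × {35} = {(47,35), (49,35)}
  {49} × {34, 35} = {(49,34), (49,35)}
  {47, 48, 49} × {34} = {(47,34), (48,34), (49,34)}
  {47, 48, 49} × {35} = {(47,35), (48,35), (49,35)}
  {49} × {33, 34, 35} = {(49,33), (49,34), (49,35)}
  {47, 49} × {34, 35} = {(47,34), (47,35), (49,34), (49,35)}
  {47, 49} × {33, 34, 35} = {(47,33), (47,34), (47,35), (49,33), (49,34), (49,35)}
  {47, 48, 49} × {34, 35} = {(47,34), (47,35), (48,34), (48,35), (49,34), (49,35)}
  {47, 48, 49} × {33, 34, 35} = {(47,33), (47,34), (47,35), (48,33), (48,34), (48,35), (49,33), (49,34), (49,35)}
These 13 distinct sets form the basis B.
Close under arbitrary unions to get τ_{X×Y}; counting gives |τ_{X×Y}| = 30.


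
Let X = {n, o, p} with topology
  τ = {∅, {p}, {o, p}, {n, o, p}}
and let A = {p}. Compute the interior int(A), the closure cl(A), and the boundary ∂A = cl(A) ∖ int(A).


int(A) = {p}, cl(A) = {n, o, p}, ∂A = {n, o}.

Closed sets in (X, τ) are complements of opens:
  closed(X, τ) = {∅, {n}, {n, o}, {n, o, p}}.
int(A) = ⋃ {U ∈ τ : U ⊆ A}. Opens contained in A: ∅, {p}.
Taking the union of these: int(A) = {p}.
cl(A) = ⋂ {C closed : A ⊆ C}. Closed sets containing A: {n, o, p}.
Intersecting these: cl(A) = {n, o, p}.
∂A = cl(A) ∖ int(A) = {n, o, p} ∖ {p} = {n, o}.


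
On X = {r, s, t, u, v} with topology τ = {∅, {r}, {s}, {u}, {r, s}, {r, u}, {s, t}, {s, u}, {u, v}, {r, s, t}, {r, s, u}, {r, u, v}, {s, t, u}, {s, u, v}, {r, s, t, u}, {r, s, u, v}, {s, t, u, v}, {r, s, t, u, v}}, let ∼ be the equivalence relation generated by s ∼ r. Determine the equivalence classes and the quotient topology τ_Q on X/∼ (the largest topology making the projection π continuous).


X/∼ = {[r=s], [t], [u], [v]}; |τ_Q| = 9.

Equivalence classes: [r=s], [t], [u], [v].
Quotient map π: X → X/∼ sends r ↦ [r=s], s ↦ [r=s], t ↦ [t], u ↦ [u], v ↦ [v].
For each subset V ⊆ X/∼, compute π^{-1}(V) ⊆ X and check whether π^{-1}(V) ∈ τ. V is open in τ_Q iff π^{-1}(V) ∈ τ.
  V = {}: π^{-1}(V) = ∅ ∈ τ ✓.
  V = {[r=s]}: π^{-1}(V) = {r, s} ∈ τ ✓.
  V = {[t]}: π^{-1}(V) = {t} ∉ τ ✗.
  V = {[r=s], [t]}: π^{-1}(V) = {r, s, t} ∈ τ ✓.
  V = {[u]}: π^{-1}(V) = {u} ∈ τ ✓.
  V = {[r=s], [u]}: π^{-1}(V) = {r, s, u} ∈ τ ✓.
  V = {[t], [u]}: π^{-1}(V) = {t, u} ∉ τ ✗.
  V = {[r=s], [t], [u]}: π^{-1}(V) = {r, s, t, u} ∈ τ ✓.
  V = {[v]}: π^{-1}(V) = {v} ∉ τ ✗.
  V = {[r=s], [v]}: π^{-1}(V) = {r, s, v} ∉ τ ✗.
  V = {[t], [v]}: π^{-1}(V) = {t, v} ∉ τ ✗.
  V = {[r=s], [t], [v]}: π^{-1}(V) = {r, s, t, v} ∉ τ ✗.
  V = {[u], [v]}: π^{-1}(V) = {u, v} ∈ τ ✓.
  V = {[r=s], [u], [v]}: π^{-1}(V) = {r, s, u, v} ∈ τ ✓.
  V = {[t], [u], [v]}: π^{-1}(V) = {t, u, v} ∉ τ ✗.
  V = {[r=s], [t], [u], [v]}: π^{-1}(V) = {r, s, t, u, v} ∈ τ ✓.
Open sets in the quotient: τ_Q = {{}, {[r=s]}, {[r=s], [t]}, {[u]}, {[r=s], [u]}, {[r=s], [t], [u]}, {[u], [v]}, {[r=s], [u], [v]}, {[r=s], [t], [u], [v]}} (9 elements).


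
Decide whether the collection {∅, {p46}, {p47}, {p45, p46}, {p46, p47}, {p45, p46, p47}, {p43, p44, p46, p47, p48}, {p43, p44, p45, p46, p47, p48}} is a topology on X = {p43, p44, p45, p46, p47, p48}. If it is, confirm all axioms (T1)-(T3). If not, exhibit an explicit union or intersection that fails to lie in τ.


τ IS a topology on X.

Axiom (T1): ∅ ∈ τ? Yes; X ∈ τ? Yes.
Axiom (T2/T3): check pairwise unions and intersections of members of τ.
All pairwise intersections and unions checked — each lies in τ. Therefore τ satisfies (T1), (T2), (T3): it IS a topology on X.


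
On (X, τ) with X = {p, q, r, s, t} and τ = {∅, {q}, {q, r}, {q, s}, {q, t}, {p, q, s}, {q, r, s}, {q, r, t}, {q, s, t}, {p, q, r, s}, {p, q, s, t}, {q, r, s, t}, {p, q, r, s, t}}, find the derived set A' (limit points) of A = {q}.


A' = {p, r, s, t}

For each x ∈ X, list the open sets U ∈ τ with x ∈ U, then check whether U ∩ (A ∖ {x}) ≠ ∅ for every such U.
  x = p: opens ∋ x are {p, q, s}, {p, q, r, s}, {p, q, s, t}, {p, q, r, s, t}; each meets A ∖ {p}, so x IS a limit point.
  x = q: open {q} ∋ x has {q} ∩ (A ∖ {q}) = ∅, so x is NOT a limit point.
  x = r: opens ∋ x are {q, r}, {q, r, s}, {q, r, t}, {p, q, r, s}, {q, r, s, t}, {p, q, r, s, t}; each meets A ∖ {r}, so x IS a limit point.
  x = s: opens ∋ x are {q, s}, {p, q, s}, {q, r, s}, {q, s, t}, {p, q, r, s}, {p, q, s, t}, {q, r, s, t}, {p, q, r, s, t}; each meets A ∖ {s}, so x IS a limit point.
  x = t: opens ∋ x are {q, t}, {q, r, t}, {q, s, t}, {p, q, s, t}, {q, r, s, t}, {p, q, r, s, t}; each meets A ∖ {t}, so x IS a limit point.
Collecting: A' = {p, r, s, t}.


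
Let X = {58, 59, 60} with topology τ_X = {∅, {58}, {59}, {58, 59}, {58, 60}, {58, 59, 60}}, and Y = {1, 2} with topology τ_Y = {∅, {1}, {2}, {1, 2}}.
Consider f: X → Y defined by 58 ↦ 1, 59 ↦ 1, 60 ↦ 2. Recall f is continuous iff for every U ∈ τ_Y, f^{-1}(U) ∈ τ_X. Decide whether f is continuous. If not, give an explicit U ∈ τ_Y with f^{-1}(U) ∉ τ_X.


f is NOT continuous.

Compute f^{-1}(U) for each U ∈ τ_Y:
  U = ∅: f^{-1}(U) = ∅ ∈ τ_X ✓.
  U = {1}: f^{-1}(U) = {58, 59} ∈ τ_X ✓.
  U = {2}: f^{-1}(U) = {60} ∉ τ_X ✗.
  U = {1, 2}: f^{-1}(U) = {58, 59, 60} ∈ τ_X ✓.
Found U = {2} with f^{-1}(U) = {60} not in τ_X. Therefore f is NOT continuous.


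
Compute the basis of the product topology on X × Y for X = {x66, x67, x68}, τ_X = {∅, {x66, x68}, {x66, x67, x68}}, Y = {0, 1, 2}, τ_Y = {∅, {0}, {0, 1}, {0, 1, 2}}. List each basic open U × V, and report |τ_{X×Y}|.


Basis B = {∅ × ∅, {x66, x68} × {0}, {x66, x67, x68} × {0}, {x66, x68} × {0, 1}, {x66, x68} × {0, 1, 2}, {x66, x67, x68} × {0, 1}, {x66, x67, x68} × {0, 1, 2}}; |τ_{X×Y}| = 10.

Enumerate products U × V with U ∈ τ_X, V ∈ τ_Y (deduplicated):
  ∅ × ∅ = {} (∅)
  {x66, x68} × {0} = {(x66,0), (x68,0)}
  {x66, x67, x68} × {0} = {(x66,0), (x67,0), (x68,0)}
  {x66, x68} × {0, 1} = {(x66,0), (x66,1), (x68,0), (x68,1)}
  {x66, x68} × {0, 1, 2} = {(x66,0), (x66,1), (x66,2), (x68,0), (x68,1), (x68,2)}
  {x66, x67, x68} × {0, 1} = {(x66,0), (x66,1), (x67,0), (x67,1), (x68,0), (x68,1)}
  {x66, x67, x68} × {0, 1, 2} = {(x66,0), (x66,1), (x66,2), (x67,0), (x67,1), (x67,2), (x68,0), (x68,1), (x68,2)}
These 7 distinct sets form the basis B.
Close under arbitrary unions to get τ_{X×Y}; counting gives |τ_{X×Y}| = 10.


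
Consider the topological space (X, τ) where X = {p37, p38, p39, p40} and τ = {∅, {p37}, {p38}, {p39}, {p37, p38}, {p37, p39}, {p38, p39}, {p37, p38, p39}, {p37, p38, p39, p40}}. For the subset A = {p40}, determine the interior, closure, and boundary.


int(A) = ∅, cl(A) = {p40}, ∂A = {p40}.

Closed sets in (X, τ) are complements of opens:
  closed(X, τ) = {∅, {p40}, {p37, p40}, {p38, p40}, {p39, p40}, {p37, p38, p40}, {p37, p39, p40}, {p38, p39, p40}, {p37, p38, p39, p40}}.
int(A) = ⋃ {U ∈ τ : U ⊆ A}. Opens contained in A: ∅.
Taking the union of these: int(A) = ∅.
cl(A) = ⋂ {C closed : A ⊆ C}. Closed sets containing A: {p40}, {p37, p40}, {p38, p40}, {p39, p40}, {p37, p38, p40}, {p37, p39, p40}, {p38, p39, p40}, {p37, p38, p39, p40}.
Intersecting these: cl(A) = {p40}.
∂A = cl(A) ∖ int(A) = {p40} ∖ ∅ = {p40}.


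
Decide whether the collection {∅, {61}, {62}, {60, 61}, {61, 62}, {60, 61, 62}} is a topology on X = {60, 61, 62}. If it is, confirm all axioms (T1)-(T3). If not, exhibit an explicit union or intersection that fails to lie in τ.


τ IS a topology on X.

Axiom (T1): ∅ ∈ τ? Yes; X ∈ τ? Yes.
Axiom (T2/T3): check pairwise unions and intersections of members of τ.
All pairwise intersections and unions checked — each lies in τ. Therefore τ satisfies (T1), (T2), (T3): it IS a topology on X.


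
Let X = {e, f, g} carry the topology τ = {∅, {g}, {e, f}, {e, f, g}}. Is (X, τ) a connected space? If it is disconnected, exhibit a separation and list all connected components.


(X, τ) is disconnected; components = [{g}, {e, f}].

Find clopen sets (U ∈ τ with X ∖ U ∈ τ):
  U = ∅, X ∖ U = {e, f, g} — both open, so U is clopen.
  U = {g}, X ∖ U = {e, f} — both open, so U is clopen.
  U = {e, f}, X ∖ U = {g} — both open, so U is clopen.
  U = {e, f, g}, X ∖ U = ∅ — both open, so U is clopen.
Nontrivial clopen(s) exist: e.g. {e, f}. So (X, τ) is disconnected.
Compute connected components by grouping points that agree on all clopens:
  component: {g}
  component: {e, f}


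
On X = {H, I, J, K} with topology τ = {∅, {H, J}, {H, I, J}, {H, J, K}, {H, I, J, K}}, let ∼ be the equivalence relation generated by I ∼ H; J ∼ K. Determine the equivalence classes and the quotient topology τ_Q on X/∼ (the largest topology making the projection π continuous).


X/∼ = {[H=I], [J=K]}; |τ_Q| = 2.

Equivalence classes: [H=I], [J=K].
Quotient map π: X → X/∼ sends H ↦ [H=I], I ↦ [H=I], J ↦ [J=K], K ↦ [J=K].
For each subset V ⊆ X/∼, compute π^{-1}(V) ⊆ X and check whether π^{-1}(V) ∈ τ. V is open in τ_Q iff π^{-1}(V) ∈ τ.
  V = {}: π^{-1}(V) = ∅ ∈ τ ✓.
  V = {[H=I]}: π^{-1}(V) = {H, I} ∉ τ ✗.
  V = {[J=K]}: π^{-1}(V) = {J, K} ∉ τ ✗.
  V = {[H=I], [J=K]}: π^{-1}(V) = {H, I, J, K} ∈ τ ✓.
Open sets in the quotient: τ_Q = {{}, {[H=I], [J=K]}} (2 elements).


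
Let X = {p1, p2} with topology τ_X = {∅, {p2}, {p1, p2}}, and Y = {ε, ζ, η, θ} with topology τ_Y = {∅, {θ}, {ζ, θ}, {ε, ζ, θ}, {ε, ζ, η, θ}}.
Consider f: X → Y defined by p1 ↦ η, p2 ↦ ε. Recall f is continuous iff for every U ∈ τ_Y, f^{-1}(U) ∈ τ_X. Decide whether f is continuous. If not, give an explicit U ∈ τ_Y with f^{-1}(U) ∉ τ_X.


f IS continuous.

Compute f^{-1}(U) for each U ∈ τ_Y:
  U = ∅: f^{-1}(U) = ∅ ∈ τ_X ✓.
  U = {θ}: f^{-1}(U) = ∅ ∈ τ_X ✓.
  U = {ζ, θ}: f^{-1}(U) = ∅ ∈ τ_X ✓.
  U = {ε, ζ, θ}: f^{-1}(U) = {p2} ∈ τ_X ✓.
  U = {ε, ζ, η, θ}: f^{-1}(U) = {p1, p2} ∈ τ_X ✓.
Every preimage lies in τ_X, so f IS continuous.


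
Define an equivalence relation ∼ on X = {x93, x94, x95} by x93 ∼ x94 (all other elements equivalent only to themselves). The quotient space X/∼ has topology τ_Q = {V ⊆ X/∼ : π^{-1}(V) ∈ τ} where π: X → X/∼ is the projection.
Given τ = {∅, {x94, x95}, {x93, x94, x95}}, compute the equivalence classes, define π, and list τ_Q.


X/∼ = {[x93=x94], [x95]}; |τ_Q| = 2.

Equivalence classes: [x93=x94], [x95].
Quotient map π: X → X/∼ sends x93 ↦ [x93=x94], x94 ↦ [x93=x94], x95 ↦ [x95].
For each subset V ⊆ X/∼, compute π^{-1}(V) ⊆ X and check whether π^{-1}(V) ∈ τ. V is open in τ_Q iff π^{-1}(V) ∈ τ.
  V = {}: π^{-1}(V) = ∅ ∈ τ ✓.
  V = {[x93=x94]}: π^{-1}(V) = {x93, x94} ∉ τ ✗.
  V = {[x95]}: π^{-1}(V) = {x95} ∉ τ ✗.
  V = {[x93=x94], [x95]}: π^{-1}(V) = {x93, x94, x95} ∈ τ ✓.
Open sets in the quotient: τ_Q = {{}, {[x93=x94], [x95]}} (2 elements).


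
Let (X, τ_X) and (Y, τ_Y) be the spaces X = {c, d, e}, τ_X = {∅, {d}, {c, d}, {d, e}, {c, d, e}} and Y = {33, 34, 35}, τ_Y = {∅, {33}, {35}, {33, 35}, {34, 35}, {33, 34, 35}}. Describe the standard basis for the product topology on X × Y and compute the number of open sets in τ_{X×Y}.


Basis B = {∅ × ∅, {d} × {33}, {d} × {35}, {c, d} × {33}, {c, d} × {35}, {d} × {33, 35}, {d, e} × {33}, {d} × {34, 35}, {d, e} × {35}, {c, d, e} × {33}, {c, d, e} × {35}, {d} × {33, 34, 35}, {c, d} × {33, 35}, {c, d} × {34, 35}, {d, e} × {33, 35}, {d, e} × {34, 35}, {c, d} × {33, 34, 35}, {c, d, e} × {33, 35}, {c, d, e} × {34, 35}, {d, e} × {33, 34, 35}, {c, d, e} × {33, 34, 35}}; |τ_{X×Y}| = 70.

Enumerate products U × V with U ∈ τ_X, V ∈ τ_Y (deduplicated):
  ∅ × ∅ = {} (∅)
  {d} × {33} = {(d,33)}
  {d} × {35} = {(d,35)}
  {c, d} × {33} = {(c,33), (d,33)}
  {c, d} × {35} = {(c,35), (d,35)}
  {d} × {33, 35} = {(d,33), (d,35)}
  {d, e} × {33} = {(d,33), (e,33)}
  {d} × {34, 35} = {(d,34), (d,35)}
  {d, e} × {35} = {(d,35), (e,35)}
  {c, d, e} × {33} = {(c,33), (d,33), (e,33)}
  {c, d, e} × {35} = {(c,35), (d,35), (e,35)}
  {d} × {33, 34, 35} = {(d,33), (d,34), (d,35)}
  {c, d} × {33, 35} = {(c,33), (c,35), (d,33), (d,35)}
  {c, d} × {34, 35} = {(c,34), (c,35), (d,34), (d,35)}
  {d, e} × {33, 35} = {(d,33), (d,35), (e,33), (e,35)}
  {d, e} × {34, 35} = {(d,34), (d,35), (e,34), (e,35)}
  {c, d} × {33, 34, 35} = {(c,33), (c,34), (c,35), (d,33), (d,34), (d,35)}
  {c, d, e} × {33, 35} = {(c,33), (c,35), (d,33), (d,35), (e,33), (e,35)}
  {c, d, e} × {34, 35} = {(c,34), (c,35), (d,34), (d,35), (e,34), (e,35)}
  {d, e} × {33, 34, 35} = {(d,33), (d,34), (d,35), (e,33), (e,34), (e,35)}
  {c, d, e} × {33, 34, 35} = {(c,33), (c,34), (c,35), (d,33), (d,34), (d,35), (e,33), (e,34), (e,35)}
These 21 distinct sets form the basis B.
Close under arbitrary unions to get τ_{X×Y}; counting gives |τ_{X×Y}| = 70.


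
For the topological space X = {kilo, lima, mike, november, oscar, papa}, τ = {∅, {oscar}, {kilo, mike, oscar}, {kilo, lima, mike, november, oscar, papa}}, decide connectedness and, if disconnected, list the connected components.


(X, τ) is connected.

Find clopen sets (U ∈ τ with X ∖ U ∈ τ):
  U = ∅, X ∖ U = {kilo, lima, mike, november, oscar, papa} — both open, so U is clopen.
  U = {kilo, lima, mike, november, oscar, papa}, X ∖ U = ∅ — both open, so U is clopen.
Only trivial clopens (∅ and X) exist, so (X, τ) is connected.
Compute connected components by grouping points that agree on all clopens:
  component: {kilo, lima, mike, november, oscar, papa}


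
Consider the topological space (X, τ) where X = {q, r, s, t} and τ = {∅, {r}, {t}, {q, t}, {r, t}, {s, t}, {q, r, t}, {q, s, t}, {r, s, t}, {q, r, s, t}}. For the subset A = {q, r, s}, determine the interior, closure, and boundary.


int(A) = {r}, cl(A) = {q, r, s}, ∂A = {q, s}.

Closed sets in (X, τ) are complements of opens:
  closed(X, τ) = {∅, {q}, {r}, {s}, {q, r}, {q, s}, {r, s}, {q, r, s}, {q, s, t}, {q, r, s, t}}.
int(A) = ⋃ {U ∈ τ : U ⊆ A}. Opens contained in A: ∅, {r}.
Taking the union of these: int(A) = {r}.
cl(A) = ⋂ {C closed : A ⊆ C}. Closed sets containing A: {q, r, s}, {q, r, s, t}.
Intersecting these: cl(A) = {q, r, s}.
∂A = cl(A) ∖ int(A) = {q, r, s} ∖ {r} = {q, s}.


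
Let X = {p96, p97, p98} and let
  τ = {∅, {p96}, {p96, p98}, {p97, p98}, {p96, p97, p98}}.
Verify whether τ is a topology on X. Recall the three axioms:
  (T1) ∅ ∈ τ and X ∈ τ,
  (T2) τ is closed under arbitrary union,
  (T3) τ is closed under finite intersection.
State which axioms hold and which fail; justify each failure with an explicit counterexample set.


τ is NOT a topology on X.

Axiom (T1): ∅ ∈ τ? Yes; X ∈ τ? Yes.
Axiom (T2/T3): check pairwise unions and intersections of members of τ.
Counterexample for (T3): {p96, p98} ∩ {p97, p98} = {p98} ∉ τ. Therefore τ is NOT a topology.
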